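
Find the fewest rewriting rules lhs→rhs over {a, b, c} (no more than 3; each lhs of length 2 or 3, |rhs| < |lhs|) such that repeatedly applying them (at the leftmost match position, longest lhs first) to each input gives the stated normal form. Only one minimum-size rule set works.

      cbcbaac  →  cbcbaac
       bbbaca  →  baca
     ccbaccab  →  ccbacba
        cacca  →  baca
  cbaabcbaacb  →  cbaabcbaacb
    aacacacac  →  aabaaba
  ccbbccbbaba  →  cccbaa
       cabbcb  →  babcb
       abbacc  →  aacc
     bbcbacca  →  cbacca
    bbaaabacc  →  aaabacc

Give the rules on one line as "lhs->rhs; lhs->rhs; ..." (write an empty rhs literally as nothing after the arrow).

  | cbcbaac
  | bbbaca => baca
  | ccbaccab => ccbacba
  | cacca => baca

bb->; cab->ba; cac->ba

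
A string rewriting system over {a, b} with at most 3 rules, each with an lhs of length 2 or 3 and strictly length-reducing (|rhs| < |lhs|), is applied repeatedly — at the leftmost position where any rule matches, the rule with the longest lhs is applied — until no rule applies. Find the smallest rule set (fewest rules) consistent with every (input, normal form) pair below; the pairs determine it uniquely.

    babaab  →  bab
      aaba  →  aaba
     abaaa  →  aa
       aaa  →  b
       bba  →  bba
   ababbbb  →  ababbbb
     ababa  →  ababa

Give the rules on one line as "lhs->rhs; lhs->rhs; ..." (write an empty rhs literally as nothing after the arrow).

  | babaab => bab
  | aaba
  | abaaa => aa
  | aaa => b

aaa->b; baa->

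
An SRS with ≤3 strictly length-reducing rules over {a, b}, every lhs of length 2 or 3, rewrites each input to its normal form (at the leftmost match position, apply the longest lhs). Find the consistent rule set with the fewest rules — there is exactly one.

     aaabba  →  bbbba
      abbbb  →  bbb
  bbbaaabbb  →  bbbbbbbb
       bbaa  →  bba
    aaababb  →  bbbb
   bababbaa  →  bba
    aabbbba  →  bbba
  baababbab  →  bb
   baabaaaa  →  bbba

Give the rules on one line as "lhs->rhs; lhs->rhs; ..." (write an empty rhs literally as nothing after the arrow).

  | aaabba => bbbba
  | abbbb => bbb
  | bbbaaabbb => bbbbbbbb
  | bbaa => bba

aa->a; aaa->bb; ab->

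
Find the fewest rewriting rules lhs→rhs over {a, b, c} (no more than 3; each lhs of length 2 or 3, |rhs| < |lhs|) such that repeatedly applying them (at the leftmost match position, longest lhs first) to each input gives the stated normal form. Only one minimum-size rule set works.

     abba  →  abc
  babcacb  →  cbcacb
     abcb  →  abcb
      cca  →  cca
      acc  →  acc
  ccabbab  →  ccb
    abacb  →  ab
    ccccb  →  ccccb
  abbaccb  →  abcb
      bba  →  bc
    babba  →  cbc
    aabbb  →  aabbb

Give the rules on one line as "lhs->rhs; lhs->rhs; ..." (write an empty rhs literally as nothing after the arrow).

ba->c; bac->; cab->

  | abba => abc
  | babcacb => cbcacb
  | abcb
  | cca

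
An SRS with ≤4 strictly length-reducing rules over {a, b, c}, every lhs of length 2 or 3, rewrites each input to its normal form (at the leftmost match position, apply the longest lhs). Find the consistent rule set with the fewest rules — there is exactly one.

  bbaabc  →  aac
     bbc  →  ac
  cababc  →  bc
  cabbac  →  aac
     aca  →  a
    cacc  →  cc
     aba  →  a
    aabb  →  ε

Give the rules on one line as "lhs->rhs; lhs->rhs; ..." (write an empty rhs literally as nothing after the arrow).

  | bbaabc => aaabc => aac
  | bbc => ac
  | cababc => babc => bc
  | cabbac => bbac => aac

ab->; bb->a; ca->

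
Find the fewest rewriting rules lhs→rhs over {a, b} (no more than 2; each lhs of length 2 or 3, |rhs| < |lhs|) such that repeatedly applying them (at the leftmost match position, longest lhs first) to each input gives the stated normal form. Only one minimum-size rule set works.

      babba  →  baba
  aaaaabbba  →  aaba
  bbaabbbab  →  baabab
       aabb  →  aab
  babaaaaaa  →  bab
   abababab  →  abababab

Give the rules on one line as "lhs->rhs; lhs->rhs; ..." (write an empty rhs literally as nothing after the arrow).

aaa->; bb->b

  | babba => baba
  | aaaaabbba => aabbba => aabba => aaba
  | bbaabbbab => baabbbab => baabbab => baabab
  | aabb => aab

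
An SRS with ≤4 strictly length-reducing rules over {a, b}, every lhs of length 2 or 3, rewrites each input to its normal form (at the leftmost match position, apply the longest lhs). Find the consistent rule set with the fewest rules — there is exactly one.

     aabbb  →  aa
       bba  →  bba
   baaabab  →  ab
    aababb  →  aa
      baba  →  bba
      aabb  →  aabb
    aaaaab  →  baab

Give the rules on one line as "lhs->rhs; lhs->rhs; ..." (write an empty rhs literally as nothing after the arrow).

  | aabbb => aa
  | bba
  | baaabab => bbbab => ab
  | aababb => aabbb => aa

aaa->b; bab->bb; bbb->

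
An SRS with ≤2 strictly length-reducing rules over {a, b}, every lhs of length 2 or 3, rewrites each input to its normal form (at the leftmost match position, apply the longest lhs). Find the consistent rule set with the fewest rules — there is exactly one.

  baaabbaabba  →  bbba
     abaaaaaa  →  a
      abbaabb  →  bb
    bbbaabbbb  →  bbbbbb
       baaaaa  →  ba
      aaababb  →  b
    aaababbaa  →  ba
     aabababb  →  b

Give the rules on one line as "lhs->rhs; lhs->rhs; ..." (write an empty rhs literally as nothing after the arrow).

aa->a; ab->

  | baaabbaabba => baabbaabba => babbaabba => bbaabba => bbabba => bbba
  | abaaaaaa => aaaaaa => aaaaa => aaaa => aaa => aa => a
  | abbaabb => baabb => babb => bb
  | bbbaabbbb => bbbabbbb => bbbbbb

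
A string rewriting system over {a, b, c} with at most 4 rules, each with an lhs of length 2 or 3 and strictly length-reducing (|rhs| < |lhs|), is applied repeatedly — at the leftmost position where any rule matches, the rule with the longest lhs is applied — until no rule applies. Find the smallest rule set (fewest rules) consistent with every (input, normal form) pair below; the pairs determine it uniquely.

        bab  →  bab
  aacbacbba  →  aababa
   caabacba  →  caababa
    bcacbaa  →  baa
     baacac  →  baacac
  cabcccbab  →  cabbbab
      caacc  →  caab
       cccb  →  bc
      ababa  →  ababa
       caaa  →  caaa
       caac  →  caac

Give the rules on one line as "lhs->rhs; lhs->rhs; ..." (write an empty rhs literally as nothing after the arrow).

bca->; cb->c; cba->ba; cc->b

  | bab
  | aacbacbba => aabacbba => aabacba => aababa
  | caabacba => caababa
  | bcacbaa => cbaa => baa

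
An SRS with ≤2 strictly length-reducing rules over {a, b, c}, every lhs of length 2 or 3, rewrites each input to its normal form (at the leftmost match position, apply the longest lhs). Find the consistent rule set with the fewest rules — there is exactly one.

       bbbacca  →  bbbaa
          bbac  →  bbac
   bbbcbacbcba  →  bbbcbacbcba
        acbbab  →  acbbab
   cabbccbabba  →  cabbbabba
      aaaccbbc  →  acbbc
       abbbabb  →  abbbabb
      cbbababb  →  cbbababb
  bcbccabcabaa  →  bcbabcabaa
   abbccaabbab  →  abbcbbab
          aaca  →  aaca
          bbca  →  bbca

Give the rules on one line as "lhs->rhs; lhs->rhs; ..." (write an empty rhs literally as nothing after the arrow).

aab->cb; cc->

  | bbbacca => bbbaa
  | bbac
  | bbbcbacbcba
  | acbbab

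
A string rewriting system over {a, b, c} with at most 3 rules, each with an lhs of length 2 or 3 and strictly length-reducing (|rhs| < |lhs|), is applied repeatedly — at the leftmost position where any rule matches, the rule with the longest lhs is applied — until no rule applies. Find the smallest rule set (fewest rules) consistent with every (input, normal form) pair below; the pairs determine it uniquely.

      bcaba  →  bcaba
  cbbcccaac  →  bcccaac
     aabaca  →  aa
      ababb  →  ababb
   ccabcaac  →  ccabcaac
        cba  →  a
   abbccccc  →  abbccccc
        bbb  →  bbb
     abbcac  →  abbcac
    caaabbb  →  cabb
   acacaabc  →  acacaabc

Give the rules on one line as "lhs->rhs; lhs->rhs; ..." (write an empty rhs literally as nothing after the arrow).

aaa->ac; bac->ab; cb->

  | bcaba
  | cbbcccaac => bcccaac
  | aabaca => aaaba => acba => aa
  | ababb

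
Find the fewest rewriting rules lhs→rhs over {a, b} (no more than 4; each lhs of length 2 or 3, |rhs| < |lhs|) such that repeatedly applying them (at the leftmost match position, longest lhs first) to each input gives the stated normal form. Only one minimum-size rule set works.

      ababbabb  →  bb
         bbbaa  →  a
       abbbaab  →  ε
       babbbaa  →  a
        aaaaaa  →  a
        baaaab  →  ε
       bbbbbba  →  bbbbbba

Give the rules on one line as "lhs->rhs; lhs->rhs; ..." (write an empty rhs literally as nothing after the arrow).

  | ababbabb => abbabb => babb => bb
  | bbbaa => bbaa => baa => aa => a
  | abbbaab => bbaab => baab => aab => ab => ε
  | babbbaa => bbbaa => bbaa => baa => aa => a

aa->a; ab->; baa->aa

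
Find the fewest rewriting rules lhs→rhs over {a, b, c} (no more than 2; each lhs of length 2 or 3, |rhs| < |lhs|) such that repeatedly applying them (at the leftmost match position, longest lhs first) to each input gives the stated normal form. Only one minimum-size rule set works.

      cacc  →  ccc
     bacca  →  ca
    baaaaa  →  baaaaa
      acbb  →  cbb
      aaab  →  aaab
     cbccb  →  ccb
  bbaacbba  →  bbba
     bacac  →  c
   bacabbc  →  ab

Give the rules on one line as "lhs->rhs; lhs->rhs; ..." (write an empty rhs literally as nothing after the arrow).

ac->c; bc->

  | cacc => ccc
  | bacca => bcca => ca
  | baaaaa
  | acbb => cbb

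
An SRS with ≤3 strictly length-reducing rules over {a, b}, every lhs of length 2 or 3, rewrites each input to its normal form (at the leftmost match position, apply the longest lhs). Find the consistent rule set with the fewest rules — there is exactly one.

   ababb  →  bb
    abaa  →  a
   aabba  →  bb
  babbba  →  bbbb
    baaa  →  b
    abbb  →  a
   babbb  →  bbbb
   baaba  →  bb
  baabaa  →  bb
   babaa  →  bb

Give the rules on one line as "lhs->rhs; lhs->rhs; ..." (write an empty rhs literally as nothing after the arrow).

aa->; ab->a; ba->b

  | ababb => aabb => bb
  | abaa => aaa => a
  | aabba => bba => bb
  | babbba => bbbba => bbbb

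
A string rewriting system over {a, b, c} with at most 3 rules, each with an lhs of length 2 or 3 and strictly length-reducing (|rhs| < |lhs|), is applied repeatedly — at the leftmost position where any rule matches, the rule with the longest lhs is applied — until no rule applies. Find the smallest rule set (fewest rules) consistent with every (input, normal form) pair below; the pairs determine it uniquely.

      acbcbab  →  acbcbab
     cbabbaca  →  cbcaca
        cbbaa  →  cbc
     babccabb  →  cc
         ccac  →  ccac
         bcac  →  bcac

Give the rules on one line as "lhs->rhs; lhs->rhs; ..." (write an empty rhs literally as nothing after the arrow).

abb->c; baa->c; bcc->a

  | acbcbab
  | cbabbaca => cbcaca
  | cbbaa => cbc
  | babccabb => baaabb => cabb => cc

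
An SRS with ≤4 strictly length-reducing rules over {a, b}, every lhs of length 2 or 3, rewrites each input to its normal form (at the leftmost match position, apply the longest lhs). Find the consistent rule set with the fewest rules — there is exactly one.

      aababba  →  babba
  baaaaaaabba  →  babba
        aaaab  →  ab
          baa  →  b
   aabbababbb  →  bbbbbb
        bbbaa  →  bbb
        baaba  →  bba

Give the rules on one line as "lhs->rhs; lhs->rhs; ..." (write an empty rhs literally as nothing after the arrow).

  | aababba => babba
  | baaaaaaabba => baaaabba => babba
  | aaaab => ab
  | baa => b

aa->; aaa->; aba->b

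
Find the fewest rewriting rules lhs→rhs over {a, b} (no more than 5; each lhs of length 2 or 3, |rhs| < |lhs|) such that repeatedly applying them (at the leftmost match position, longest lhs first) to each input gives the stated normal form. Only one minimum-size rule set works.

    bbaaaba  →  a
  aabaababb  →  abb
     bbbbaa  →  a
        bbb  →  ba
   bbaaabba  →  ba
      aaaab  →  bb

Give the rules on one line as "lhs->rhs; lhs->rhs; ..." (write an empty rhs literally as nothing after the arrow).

aa->a; aab->bb; bab->; bbb->ba

  | bbaaaba => bbaaba => bbbba => baba => a
  | aabaababb => bbaababb => bbbbabb => bababb => abb
  | bbbbaa => babaa => aa => a
  | bbb => ba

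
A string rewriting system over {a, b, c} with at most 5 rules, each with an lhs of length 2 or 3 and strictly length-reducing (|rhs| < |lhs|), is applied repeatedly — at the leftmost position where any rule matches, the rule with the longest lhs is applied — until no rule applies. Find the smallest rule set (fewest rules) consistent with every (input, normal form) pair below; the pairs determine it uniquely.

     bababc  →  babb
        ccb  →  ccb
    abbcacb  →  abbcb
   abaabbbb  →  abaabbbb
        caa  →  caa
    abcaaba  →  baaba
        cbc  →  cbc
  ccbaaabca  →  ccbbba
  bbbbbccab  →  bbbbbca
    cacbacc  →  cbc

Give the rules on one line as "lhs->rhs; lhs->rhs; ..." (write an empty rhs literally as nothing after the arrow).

aaa->ba; abc->b; ac->; cab->a

  | bababc => babb
  | ccb
  | abbcacb => abbcb
  | abaabbbb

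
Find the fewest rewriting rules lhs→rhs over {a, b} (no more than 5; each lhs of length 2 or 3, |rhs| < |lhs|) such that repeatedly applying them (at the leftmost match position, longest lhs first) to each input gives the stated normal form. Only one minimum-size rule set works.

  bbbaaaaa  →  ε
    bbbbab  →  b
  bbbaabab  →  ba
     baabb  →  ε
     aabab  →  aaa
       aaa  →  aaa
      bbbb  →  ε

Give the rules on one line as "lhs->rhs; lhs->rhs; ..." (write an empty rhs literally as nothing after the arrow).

  | bbbaaaaa => baaaaa => bbaaa => bbaa => bba => bb => ε
  | bbbbab => bbab => bbb => b
  | bbbaabab => baabab => bbbab => bab => ba
  | baabb => bbbb => bb => ε

ab->a; baa->bb; bb->; bba->bb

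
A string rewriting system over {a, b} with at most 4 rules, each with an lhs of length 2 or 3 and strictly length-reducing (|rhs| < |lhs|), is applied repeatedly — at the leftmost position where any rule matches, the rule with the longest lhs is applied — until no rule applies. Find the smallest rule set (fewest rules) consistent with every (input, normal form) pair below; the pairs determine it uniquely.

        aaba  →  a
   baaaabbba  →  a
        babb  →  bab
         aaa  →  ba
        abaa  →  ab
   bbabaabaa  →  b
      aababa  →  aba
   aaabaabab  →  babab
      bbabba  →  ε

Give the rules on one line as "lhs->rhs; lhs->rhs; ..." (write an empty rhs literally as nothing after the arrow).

  | aaba => a
  | baaaabbba => bbaabbba => abbba => abba => a
  | babb => bab
  | aaa => ba

aa->b; aab->; bb->b; bba->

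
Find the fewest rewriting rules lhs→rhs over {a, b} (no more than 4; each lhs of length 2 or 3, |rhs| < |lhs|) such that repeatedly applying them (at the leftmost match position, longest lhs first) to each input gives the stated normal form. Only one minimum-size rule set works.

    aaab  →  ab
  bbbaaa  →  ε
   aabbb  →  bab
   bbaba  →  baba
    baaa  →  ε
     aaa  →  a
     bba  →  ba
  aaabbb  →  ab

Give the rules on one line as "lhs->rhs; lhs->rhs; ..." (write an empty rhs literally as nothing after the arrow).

aa->; aab->ba; baa->a; bb->b

  | aaab => ab
  | bbbaaa => bbaaa => baaa => aa => ε
  | aabbb => babb => bab
  | bbaba => baba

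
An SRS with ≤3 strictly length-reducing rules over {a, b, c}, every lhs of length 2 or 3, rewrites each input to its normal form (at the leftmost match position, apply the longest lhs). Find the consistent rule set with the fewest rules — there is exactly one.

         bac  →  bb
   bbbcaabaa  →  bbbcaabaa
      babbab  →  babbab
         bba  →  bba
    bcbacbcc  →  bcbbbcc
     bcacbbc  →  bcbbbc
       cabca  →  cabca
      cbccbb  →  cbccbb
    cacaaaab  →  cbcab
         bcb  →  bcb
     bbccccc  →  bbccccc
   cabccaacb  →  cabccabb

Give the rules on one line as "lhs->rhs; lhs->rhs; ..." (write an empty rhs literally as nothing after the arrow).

aaa->c; ac->b

  | bac => bb
  | bbbcaabaa
  | babbab
  | bba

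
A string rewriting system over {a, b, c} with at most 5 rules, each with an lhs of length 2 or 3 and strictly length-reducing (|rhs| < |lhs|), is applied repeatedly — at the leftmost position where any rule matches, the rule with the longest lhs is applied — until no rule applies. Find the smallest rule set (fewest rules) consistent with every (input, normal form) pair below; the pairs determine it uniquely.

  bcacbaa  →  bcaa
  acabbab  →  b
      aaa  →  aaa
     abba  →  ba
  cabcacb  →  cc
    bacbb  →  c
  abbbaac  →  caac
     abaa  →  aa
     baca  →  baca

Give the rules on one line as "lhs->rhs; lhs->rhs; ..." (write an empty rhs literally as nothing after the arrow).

ab->; acb->b; bb->c; cb->c

  | bcacbaa => bcbaa => bcaa
  | acabbab => acbab => bab => b
  | aaa
  | abba => ba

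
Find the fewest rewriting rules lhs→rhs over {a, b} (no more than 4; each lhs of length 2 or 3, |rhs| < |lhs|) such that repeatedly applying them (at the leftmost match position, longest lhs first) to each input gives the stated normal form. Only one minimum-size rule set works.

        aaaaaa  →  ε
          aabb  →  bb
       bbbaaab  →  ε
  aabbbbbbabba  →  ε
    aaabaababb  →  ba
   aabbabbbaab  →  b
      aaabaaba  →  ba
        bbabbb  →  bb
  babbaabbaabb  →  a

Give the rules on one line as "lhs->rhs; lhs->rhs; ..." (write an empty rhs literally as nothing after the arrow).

aa->; ab->; abb->a; baa->aa

  | aaaaaa => aaaa => aa => ε
  | aabb => bb
  | bbbaaab => bbaaab => baaab => aaab => ab => ε
  | aabbbbbbabba => bbbbbbabba => bbbbbbaa => bbbbbaa => bbbbaa => bbbaa => bbaa => baa => aa => ε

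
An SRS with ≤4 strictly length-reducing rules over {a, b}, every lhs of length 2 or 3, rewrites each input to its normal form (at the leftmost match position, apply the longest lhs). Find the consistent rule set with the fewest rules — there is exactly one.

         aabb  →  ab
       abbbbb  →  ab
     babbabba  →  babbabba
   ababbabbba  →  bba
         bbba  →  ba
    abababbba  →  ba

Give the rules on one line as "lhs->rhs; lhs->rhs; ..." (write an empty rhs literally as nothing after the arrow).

  | aabb => ab
  | abbbbb => abbb => ab
  | babbabba
  | ababbabbba => babbabbba => babbaba => babbba => baba => bba

aab->a; aba->ba; bbb->b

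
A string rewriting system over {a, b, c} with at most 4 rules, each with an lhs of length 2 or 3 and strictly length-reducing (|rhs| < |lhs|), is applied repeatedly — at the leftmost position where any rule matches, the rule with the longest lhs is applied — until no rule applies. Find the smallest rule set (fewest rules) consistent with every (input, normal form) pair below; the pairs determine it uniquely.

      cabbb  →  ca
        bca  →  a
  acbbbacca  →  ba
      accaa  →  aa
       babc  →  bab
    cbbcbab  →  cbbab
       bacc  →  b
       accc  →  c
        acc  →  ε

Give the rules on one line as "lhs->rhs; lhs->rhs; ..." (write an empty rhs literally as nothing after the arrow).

  | cabbb => ca
  | bca => a
  | acbbbacca => bbbbacca => bacca => bbca => ba
  | accaa => bcaa => aa

abc->ab; ac->b; bbb->; bc->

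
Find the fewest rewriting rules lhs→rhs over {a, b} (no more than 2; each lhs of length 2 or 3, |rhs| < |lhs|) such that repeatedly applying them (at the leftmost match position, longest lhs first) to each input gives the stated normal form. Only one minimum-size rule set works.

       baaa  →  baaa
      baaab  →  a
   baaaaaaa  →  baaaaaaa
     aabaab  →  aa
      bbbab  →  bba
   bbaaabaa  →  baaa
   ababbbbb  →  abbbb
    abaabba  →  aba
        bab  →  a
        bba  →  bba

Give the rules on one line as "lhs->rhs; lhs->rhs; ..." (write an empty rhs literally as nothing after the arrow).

  | baaa
  | baaab => baab => bab => a
  | baaaaaaa
  | aabaab => abaab => abab => aa

aab->ab; bab->a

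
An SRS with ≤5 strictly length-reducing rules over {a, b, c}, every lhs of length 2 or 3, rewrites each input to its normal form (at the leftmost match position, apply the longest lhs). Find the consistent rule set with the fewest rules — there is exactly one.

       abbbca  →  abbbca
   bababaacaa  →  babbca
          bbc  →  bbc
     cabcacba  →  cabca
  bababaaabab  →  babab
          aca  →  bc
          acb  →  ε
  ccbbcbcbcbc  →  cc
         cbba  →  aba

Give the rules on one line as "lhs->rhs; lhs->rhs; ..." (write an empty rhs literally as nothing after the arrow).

aa->; aca->bc; baa->; cb->a

  | abbbca
  | bababaacaa => babacaa => babbca
  | bbc
  | cabcacba => cabcaaa => cabca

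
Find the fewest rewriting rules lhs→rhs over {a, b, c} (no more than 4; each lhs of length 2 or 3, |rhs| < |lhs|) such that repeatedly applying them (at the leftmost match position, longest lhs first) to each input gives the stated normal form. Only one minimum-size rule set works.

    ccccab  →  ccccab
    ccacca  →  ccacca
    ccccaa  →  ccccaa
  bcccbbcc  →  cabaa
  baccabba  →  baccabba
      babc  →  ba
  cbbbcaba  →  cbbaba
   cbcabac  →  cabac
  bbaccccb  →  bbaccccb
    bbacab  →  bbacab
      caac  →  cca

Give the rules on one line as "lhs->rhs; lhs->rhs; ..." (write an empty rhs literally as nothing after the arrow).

aac->ca; bc->; bcc->aa

  | ccccab
  | ccacca
  | ccccaa
  | bcccbbcc => aacbbcc => cabbcc => cabaa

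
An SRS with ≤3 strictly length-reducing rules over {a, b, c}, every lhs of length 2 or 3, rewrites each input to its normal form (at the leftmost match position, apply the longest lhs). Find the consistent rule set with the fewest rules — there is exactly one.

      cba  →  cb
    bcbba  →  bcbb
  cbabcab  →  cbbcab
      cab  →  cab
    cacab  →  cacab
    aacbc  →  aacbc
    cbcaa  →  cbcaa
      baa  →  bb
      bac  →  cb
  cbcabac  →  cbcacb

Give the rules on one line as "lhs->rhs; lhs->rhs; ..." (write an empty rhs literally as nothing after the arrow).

  | cba => cb
  | bcbba => bcbb
  | cbabcab => cbbcab
  | cab

ba->b; baa->bb; bac->cb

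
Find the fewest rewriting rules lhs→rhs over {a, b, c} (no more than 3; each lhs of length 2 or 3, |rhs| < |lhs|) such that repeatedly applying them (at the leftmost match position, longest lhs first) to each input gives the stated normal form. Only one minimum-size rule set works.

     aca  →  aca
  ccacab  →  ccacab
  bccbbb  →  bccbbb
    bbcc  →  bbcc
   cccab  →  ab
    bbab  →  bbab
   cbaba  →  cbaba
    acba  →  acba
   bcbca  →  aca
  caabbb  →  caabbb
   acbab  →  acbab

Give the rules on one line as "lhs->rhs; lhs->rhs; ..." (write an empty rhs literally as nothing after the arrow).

bcb->a; ccc->

  | aca
  | ccacab
  | bccbbb
  | bbcc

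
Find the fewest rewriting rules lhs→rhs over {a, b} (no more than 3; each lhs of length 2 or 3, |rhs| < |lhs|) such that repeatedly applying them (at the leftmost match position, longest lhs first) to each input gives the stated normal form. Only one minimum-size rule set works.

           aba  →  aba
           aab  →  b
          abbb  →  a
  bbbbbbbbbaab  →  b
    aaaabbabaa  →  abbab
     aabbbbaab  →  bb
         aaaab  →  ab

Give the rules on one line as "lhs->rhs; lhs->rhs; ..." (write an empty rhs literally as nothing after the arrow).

aa->; aaa->; bbb->

  | aba
  | aab => b
  | abbb => a
  | bbbbbbbbbaab => bbbbbbaab => bbbaab => aab => b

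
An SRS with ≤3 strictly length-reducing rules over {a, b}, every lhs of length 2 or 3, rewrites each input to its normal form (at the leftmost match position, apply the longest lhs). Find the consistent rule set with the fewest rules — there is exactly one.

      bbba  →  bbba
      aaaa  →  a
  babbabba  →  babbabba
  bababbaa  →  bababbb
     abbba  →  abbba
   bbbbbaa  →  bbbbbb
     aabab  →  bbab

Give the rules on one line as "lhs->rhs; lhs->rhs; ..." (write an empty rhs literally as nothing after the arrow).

aa->b; aaa->

  | bbba
  | aaaa => a
  | babbabba
  | bababbaa => bababbb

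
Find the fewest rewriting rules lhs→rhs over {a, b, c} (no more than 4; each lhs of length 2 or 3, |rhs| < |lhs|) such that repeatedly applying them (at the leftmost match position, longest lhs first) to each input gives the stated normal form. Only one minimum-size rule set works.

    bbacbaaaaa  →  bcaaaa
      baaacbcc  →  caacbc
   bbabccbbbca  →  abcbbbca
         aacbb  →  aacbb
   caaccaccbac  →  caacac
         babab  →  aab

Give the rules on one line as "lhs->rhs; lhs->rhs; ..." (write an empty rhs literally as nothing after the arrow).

  | bbacbaaaaa => bccbaaaaa => bcbaaaaa => bccaaaa => bcaaaa
  | baaacbcc => caacbcc => caacbc
  | bbabccbbbca => babccbbbca => abccbbbca => abcbbbca
  | aacbb

ba->c; bab->ab; cc->c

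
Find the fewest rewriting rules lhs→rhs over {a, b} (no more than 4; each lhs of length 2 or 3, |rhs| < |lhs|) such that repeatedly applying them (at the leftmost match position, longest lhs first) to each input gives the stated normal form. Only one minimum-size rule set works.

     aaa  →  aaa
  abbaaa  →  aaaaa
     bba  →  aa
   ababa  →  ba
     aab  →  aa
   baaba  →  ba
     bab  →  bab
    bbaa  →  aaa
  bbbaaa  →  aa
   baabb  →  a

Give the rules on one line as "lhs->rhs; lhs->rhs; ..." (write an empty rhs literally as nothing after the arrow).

aab->aa; aba->; baa->; bb->a

  | aaa
  | abbaaa => aaaaa
  | bba => aa
  | ababa => ba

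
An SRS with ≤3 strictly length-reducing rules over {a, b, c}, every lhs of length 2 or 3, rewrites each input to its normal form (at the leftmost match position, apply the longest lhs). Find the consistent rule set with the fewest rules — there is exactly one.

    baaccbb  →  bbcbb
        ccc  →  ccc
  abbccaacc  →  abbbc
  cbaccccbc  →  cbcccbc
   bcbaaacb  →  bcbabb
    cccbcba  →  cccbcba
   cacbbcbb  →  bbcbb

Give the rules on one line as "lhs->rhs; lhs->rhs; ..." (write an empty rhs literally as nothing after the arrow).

aac->b; ac->; ca->a

  | baaccbb => bbcbb
  | ccc
  | abbccaacc => abbcaacc => abbaacc => abbbc
  | cbaccccbc => cbcccbc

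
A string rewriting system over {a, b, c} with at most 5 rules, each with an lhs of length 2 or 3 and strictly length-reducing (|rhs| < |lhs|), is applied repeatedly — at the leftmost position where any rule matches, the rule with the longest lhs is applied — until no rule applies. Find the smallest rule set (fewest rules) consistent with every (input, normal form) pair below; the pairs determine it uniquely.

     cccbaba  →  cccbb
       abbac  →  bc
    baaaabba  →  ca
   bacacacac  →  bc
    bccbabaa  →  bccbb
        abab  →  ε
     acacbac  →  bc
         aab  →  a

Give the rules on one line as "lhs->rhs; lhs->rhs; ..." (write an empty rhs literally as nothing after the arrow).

ab->; ac->; ba->b; bbb->c

  | cccbaba => cccbba => cccbb
  | abbac => bac => bc
  | baaaabba => baaabba => baabba => babba => bbba => ca
  | bacacacac => bcacacac => bcacac => bcac => bc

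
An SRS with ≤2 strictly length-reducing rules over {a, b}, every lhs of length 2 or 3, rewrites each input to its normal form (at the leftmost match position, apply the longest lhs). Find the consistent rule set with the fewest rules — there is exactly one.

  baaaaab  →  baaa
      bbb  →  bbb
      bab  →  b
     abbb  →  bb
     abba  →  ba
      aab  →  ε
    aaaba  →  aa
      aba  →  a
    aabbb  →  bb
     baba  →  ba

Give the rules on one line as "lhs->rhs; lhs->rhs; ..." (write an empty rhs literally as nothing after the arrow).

aab->; ab->

  | baaaaab => baaa
  | bbb
  | bab => b
  | abbb => bb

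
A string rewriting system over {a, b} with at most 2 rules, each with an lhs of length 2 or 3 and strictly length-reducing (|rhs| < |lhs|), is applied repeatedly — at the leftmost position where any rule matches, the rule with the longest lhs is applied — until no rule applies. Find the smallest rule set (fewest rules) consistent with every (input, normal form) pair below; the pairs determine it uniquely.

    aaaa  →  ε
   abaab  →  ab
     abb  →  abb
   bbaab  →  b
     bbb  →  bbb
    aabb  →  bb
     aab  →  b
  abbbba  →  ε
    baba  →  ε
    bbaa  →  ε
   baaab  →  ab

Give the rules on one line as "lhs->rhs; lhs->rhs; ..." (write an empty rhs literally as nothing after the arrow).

aa->; ba->a

  | aaaa => aa => ε
  | abaab => aaab => ab
  | abb
  | bbaab => baab => aab => b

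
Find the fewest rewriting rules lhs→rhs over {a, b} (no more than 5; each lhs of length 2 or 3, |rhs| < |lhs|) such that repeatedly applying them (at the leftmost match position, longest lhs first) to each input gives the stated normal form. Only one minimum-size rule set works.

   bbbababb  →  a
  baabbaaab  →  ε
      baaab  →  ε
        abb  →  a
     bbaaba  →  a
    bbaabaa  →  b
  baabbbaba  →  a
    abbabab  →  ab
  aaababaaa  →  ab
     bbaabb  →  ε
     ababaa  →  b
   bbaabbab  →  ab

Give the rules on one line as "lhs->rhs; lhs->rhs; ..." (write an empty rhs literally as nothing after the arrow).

aa->b; ba->b; bb->; bbb->

  | bbbababb => ababb => abbb => a
  | baabbaaab => babbaaab => bbbaaab => aaab => bab => bb => ε
  | baaab => baab => bab => bb => ε
  | abb => a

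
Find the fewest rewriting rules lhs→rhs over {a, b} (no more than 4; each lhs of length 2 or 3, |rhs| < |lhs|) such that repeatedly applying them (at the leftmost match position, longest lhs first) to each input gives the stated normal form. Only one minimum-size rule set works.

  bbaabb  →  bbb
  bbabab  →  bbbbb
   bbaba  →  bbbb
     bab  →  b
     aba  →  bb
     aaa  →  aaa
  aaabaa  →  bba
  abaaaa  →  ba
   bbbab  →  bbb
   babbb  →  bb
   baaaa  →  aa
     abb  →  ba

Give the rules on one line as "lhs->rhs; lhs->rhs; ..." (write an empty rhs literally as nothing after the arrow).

  | bbaabb => bbb
  | bbabab => bbbbb
  | bbaba => bbbb
  | bab => b

ab->; aba->bb; abb->ba; baa->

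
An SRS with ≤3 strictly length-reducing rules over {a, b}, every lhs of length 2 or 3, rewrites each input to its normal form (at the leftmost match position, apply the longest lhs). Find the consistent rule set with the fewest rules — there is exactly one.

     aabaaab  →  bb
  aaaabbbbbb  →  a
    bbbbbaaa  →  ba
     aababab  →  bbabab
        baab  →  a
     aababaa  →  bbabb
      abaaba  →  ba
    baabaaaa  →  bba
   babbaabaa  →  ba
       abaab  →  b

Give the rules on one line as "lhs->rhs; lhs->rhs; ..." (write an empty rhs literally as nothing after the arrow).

  | aabaaab => bbaaab => bbbab => aab => bb
  | aaaabbbbbb => baabbbbbb => bbbbbbbb => abbbbb => aabb => bbb => a
  | bbbbbaaa => abbaaa => abbba => aaa => ba
  | aababab => bbabab

aa->b; bbb->a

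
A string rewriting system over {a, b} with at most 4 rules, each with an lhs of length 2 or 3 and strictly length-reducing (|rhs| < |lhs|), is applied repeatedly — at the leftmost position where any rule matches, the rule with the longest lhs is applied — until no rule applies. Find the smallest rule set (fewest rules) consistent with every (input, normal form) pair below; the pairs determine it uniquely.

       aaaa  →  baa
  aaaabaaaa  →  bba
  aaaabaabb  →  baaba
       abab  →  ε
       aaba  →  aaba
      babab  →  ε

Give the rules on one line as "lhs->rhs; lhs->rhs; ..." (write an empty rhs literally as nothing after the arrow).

  | aaaa => baa
  | aaaabaaaa => baabaaaa => baabbaa => baaa => bba
  | aaaabaabb => baabaabb => baaba
  | abab => abb => ε

aaa->ba; abb->; bab->bb; bbb->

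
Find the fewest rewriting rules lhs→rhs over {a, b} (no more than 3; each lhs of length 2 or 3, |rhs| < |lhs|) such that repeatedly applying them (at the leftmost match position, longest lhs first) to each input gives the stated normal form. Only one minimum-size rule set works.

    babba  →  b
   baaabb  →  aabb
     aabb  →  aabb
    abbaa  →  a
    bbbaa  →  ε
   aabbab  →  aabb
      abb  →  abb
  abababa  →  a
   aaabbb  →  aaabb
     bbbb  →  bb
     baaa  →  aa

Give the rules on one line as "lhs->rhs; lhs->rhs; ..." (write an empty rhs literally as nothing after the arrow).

ba->; bbb->bb

  | babba => bba => b
  | baaabb => aabb
  | aabb
  | abbaa => aba => a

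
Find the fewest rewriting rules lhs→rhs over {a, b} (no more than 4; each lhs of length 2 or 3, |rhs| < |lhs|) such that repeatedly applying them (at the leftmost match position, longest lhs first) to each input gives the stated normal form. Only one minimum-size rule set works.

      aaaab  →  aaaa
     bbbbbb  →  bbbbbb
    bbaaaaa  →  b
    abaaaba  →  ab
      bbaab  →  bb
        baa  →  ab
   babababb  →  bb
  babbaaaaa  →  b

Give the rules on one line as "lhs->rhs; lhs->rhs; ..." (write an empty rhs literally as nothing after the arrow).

aab->aa; aba->b; ba->; baa->ab

  | aaaab => aaaa
  | bbbbbb
  | bbaaaaa => babaaa => baaa => aba => b
  | abaaaba => baaba => abba => ab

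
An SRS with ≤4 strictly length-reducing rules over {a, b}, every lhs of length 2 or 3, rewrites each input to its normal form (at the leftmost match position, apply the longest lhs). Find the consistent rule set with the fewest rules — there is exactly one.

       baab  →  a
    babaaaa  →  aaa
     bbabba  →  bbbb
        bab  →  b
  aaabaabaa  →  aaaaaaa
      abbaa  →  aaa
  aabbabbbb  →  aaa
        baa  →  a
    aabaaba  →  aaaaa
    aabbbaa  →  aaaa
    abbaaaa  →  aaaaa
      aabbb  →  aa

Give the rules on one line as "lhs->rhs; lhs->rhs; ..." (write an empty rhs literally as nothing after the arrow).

  | baab => ab => a
  | babaaaa => baaaa => aaa
  | bbabba => bbbba => bbbb
  | bab => b

ab->a; ba->; bba->bb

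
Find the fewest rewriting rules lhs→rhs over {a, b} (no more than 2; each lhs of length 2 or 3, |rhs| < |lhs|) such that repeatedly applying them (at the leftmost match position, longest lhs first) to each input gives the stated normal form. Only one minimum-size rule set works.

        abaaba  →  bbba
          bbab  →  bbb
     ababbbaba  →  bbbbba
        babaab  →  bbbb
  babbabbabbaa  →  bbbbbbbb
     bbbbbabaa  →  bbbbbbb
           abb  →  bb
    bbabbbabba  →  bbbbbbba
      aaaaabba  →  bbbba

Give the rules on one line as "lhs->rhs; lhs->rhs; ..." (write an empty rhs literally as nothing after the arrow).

  | abaaba => baaba => bbba
  | bbab => bbb
  | ababbbaba => babbbaba => bbbbaba => bbbbba
  | babaab => bbaab => bbbb

aa->b; ab->b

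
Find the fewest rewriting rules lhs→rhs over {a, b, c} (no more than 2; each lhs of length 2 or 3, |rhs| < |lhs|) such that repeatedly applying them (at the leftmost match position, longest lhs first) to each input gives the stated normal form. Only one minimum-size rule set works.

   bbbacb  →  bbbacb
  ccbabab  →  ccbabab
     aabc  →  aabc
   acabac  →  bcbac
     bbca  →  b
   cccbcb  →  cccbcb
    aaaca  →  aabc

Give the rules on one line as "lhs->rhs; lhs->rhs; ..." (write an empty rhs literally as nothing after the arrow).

  | bbbacb
  | ccbabab
  | aabc
  | acabac => bcbac

aca->bc; bca->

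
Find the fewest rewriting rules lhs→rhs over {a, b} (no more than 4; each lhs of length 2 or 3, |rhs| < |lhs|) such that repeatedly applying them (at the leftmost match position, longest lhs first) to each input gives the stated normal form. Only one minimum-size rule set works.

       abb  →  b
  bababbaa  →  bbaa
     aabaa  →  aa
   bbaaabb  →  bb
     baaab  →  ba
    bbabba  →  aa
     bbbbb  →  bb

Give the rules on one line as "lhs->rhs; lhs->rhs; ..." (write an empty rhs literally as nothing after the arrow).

  | abb => b
  | bababbaa => baabbaa => bbaa
  | aabaa => aa
  | bbaaabb => bbab => bb

aab->; ab->; aba->aa; bbb->ab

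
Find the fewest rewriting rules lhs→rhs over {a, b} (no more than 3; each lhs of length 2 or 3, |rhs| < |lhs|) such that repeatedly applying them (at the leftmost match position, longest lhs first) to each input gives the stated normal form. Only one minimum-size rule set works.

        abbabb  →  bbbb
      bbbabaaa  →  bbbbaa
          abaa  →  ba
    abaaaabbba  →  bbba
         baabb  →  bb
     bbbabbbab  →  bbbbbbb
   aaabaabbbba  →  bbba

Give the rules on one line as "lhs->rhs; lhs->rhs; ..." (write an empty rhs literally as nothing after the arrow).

aab->; ab->b; aba->b

  | abbabb => bbabb => bbbb
  | bbbabaaa => bbbbaa
  | abaa => ba
  | abaaaabbba => baaabbba => babba => bbba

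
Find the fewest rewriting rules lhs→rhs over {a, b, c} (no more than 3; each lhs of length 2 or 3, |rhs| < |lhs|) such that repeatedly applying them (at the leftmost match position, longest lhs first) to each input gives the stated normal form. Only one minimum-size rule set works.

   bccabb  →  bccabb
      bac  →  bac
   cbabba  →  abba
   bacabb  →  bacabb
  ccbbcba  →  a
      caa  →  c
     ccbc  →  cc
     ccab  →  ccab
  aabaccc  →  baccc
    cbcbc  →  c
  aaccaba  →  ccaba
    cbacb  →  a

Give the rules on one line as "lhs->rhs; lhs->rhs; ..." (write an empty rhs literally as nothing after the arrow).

aa->; cb->

  | bccabb
  | bac
  | cbabba => abba
  | bacabb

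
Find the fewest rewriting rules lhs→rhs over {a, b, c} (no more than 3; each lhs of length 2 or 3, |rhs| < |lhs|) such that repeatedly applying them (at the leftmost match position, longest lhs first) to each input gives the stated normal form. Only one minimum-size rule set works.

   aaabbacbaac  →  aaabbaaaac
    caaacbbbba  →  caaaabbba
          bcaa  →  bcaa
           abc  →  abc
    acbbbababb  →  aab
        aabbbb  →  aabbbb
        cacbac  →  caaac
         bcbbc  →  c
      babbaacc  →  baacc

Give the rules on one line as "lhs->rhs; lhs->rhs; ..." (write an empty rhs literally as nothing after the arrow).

bab->; cb->a

  | aaabbacbaac => aaabbaaaac
  | caaacbbbba => caaaabbba
  | bcaa
  | abc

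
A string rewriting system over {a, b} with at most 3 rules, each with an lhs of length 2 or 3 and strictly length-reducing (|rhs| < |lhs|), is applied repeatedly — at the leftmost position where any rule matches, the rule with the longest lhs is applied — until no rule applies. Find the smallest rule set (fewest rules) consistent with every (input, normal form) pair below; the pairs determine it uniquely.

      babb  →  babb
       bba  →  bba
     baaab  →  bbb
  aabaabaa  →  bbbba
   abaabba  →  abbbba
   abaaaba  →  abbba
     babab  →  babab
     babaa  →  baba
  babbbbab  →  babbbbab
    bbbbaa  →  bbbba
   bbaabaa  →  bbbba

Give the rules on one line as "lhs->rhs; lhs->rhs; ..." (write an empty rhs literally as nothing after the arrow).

  | babb
  | bba
  | baaab => baab => bbb
  | aabaabaa => bbaabaa => bbbbaa => bbbba

aa->a; aab->bb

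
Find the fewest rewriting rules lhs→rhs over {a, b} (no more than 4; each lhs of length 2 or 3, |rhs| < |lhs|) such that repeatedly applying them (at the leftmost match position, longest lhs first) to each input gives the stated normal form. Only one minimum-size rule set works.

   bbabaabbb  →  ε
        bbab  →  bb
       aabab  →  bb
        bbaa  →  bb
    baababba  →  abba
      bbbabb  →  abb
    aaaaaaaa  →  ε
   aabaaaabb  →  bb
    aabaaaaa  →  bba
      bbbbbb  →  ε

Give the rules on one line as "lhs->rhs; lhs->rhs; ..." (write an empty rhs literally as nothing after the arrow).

aa->; aab->bb; bab->b; bbb->

  | bbabaabbb => bbaabbb => bbbbbb => bbb => ε
  | bbab => bb
  | aabab => bbab => bb
  | bbaa => bb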